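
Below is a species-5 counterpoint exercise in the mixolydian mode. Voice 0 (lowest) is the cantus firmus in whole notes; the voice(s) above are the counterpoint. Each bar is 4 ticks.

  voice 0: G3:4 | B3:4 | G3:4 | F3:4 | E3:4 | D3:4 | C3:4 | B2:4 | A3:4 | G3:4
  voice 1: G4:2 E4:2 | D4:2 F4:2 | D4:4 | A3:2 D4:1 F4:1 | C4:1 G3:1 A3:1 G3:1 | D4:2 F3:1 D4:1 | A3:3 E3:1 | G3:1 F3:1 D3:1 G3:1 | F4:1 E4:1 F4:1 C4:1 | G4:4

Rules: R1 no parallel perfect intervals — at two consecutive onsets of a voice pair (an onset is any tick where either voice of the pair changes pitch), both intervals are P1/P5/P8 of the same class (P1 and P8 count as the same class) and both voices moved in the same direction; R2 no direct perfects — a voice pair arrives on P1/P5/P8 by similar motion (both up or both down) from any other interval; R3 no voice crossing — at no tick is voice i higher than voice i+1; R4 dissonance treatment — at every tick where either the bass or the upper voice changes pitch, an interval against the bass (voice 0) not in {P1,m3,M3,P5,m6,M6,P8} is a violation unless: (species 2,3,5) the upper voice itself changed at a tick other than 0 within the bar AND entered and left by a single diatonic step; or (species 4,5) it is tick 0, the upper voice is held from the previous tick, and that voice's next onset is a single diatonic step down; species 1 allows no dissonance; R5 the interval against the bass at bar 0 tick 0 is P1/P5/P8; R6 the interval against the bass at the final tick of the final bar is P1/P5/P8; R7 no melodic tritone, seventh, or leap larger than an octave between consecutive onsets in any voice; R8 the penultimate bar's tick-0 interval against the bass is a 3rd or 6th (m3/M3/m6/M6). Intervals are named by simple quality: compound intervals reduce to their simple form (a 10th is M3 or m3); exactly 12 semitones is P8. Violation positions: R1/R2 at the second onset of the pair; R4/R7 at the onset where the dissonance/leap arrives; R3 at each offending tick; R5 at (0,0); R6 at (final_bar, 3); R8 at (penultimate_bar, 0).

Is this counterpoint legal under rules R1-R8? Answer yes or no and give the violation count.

bar 0: v0=G3 v1=G4 (P8)
bar 1: v0=B3 v1=D4 (m3)
bar 2: v0=G3 v1=D4 (P5)
bar 3: v0=F3 v1=A3 (M3)
bar 4: v0=E3 v1=C4 (m6)
bar 5: v0=D3 v1=D4 (P8)
bar 6: v0=C3 v1=A3 (M6)
bar 7: v0=B2 v1=G3 (m6)
bar 8: v0=A3 v1=F4 (m6)
bar 9: v0=G3 v1=G4 (P8)
  R4 @ bar1.2: B3/F4 TT untreated
  R2 @ bar2.0: B3/F4 TT -> G3/D4 P5 similar
  R4 @ bar7.1: B2/F3 TT untreated
  R7 @ bar8.0: B2->A3 leap 10st
  R7 @ bar8.0: G3->F4 leap 10st

No (5 violations)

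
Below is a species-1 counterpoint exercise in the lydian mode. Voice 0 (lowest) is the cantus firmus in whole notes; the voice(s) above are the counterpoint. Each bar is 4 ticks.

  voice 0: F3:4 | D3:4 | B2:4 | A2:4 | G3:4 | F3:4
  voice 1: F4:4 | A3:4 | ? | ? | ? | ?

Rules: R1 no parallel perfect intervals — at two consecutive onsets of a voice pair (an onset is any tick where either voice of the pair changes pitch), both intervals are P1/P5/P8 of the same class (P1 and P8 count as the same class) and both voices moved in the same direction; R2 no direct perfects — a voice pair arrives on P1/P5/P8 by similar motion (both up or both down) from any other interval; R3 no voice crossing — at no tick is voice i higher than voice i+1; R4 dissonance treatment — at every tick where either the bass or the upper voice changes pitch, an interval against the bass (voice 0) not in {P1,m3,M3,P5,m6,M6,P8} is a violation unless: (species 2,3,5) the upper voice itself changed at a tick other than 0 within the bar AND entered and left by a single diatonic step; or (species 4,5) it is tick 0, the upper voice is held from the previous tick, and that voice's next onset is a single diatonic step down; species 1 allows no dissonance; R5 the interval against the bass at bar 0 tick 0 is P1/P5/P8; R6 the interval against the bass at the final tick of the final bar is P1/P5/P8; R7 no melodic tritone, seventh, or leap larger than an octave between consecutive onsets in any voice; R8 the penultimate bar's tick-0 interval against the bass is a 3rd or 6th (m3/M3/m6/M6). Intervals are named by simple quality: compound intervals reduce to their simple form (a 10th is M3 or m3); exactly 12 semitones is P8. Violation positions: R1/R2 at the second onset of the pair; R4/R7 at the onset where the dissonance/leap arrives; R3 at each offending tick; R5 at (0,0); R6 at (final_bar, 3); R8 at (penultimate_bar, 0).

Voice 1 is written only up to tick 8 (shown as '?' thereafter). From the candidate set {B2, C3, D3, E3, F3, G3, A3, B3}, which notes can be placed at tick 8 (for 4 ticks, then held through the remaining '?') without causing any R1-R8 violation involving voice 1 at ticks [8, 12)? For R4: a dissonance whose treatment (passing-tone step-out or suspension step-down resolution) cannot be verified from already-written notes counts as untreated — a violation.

{B3, D3, G3}

B2: violates R2,R7
C3: violates R4
D3: legal
E3: violates R4
F3: violates R4
G3: legal
A3: violates R4
B3: legal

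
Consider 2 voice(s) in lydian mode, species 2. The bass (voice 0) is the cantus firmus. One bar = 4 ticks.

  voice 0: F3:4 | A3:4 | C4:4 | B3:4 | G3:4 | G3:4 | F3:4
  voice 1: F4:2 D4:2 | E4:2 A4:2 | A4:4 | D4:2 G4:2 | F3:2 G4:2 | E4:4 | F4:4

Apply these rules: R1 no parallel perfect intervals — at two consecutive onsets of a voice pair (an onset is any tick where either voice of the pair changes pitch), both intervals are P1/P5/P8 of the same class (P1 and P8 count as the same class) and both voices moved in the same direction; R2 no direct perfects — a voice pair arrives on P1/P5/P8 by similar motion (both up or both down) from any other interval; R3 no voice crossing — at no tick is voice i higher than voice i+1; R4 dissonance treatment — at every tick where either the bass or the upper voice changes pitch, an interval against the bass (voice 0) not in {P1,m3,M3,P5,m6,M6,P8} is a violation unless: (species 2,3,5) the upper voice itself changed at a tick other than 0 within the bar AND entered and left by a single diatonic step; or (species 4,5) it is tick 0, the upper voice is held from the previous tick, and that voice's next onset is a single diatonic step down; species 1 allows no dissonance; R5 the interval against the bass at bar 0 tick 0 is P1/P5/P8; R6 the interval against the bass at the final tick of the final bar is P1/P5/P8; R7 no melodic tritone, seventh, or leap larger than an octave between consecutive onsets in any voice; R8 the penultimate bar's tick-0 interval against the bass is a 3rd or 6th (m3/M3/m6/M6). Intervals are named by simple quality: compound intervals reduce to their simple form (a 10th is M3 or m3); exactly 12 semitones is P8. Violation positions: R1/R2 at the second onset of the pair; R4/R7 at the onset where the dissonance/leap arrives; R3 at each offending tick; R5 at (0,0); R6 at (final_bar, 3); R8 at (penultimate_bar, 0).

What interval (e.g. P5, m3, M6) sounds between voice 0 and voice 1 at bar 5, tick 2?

voice 0=G3 voice 1=E4 -> M6

M6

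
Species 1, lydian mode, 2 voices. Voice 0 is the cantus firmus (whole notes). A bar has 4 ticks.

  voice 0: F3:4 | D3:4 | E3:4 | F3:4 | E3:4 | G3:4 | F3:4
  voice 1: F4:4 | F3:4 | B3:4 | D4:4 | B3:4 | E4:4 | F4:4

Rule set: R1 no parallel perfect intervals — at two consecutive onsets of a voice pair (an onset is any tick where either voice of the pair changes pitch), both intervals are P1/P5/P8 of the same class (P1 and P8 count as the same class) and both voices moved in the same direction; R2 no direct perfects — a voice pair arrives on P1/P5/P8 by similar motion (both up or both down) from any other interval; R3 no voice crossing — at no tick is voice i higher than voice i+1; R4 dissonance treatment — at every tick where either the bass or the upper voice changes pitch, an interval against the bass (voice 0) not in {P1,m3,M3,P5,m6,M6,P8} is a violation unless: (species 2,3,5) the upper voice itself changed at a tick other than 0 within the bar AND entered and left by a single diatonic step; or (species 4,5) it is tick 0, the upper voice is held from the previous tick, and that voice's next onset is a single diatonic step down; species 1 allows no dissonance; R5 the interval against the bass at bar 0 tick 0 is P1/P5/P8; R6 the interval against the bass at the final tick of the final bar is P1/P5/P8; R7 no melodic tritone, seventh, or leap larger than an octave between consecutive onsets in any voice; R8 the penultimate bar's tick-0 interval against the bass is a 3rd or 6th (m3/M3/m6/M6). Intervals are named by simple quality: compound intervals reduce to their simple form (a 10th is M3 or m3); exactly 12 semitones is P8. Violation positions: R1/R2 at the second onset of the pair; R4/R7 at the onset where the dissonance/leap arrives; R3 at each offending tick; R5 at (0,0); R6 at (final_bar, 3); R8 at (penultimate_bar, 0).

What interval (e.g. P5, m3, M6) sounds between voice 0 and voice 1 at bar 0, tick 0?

P8

voice 0=F3 voice 1=F4 -> P8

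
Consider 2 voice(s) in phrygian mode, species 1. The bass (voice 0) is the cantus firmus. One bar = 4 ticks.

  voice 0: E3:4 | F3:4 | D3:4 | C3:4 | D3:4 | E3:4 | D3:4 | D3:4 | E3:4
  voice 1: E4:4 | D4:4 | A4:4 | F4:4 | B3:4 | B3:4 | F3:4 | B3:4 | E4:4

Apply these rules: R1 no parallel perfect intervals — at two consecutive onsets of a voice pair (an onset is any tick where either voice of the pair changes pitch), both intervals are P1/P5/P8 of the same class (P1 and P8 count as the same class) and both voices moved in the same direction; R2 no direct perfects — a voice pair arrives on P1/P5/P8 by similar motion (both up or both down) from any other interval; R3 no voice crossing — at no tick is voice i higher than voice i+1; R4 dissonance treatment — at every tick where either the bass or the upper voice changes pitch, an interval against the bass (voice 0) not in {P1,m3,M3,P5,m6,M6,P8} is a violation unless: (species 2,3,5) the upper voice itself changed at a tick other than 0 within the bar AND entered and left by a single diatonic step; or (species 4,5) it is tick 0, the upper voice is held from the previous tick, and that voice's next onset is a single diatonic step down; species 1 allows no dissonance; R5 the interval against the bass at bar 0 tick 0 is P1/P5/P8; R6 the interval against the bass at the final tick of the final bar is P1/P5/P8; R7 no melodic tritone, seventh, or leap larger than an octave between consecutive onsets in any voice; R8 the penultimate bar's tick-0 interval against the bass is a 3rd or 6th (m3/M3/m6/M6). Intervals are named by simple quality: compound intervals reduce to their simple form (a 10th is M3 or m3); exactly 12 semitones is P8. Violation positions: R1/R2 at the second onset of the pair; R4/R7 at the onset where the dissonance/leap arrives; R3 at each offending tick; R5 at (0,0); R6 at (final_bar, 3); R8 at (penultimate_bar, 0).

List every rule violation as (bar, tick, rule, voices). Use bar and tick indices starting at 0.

bar 0: v0=E3 v1=E4 downbeat P8
bar 1: v0=F3 v1=D4 downbeat M6
bar 2: v0=D3 v1=A4 downbeat P5
bar 3: v0=C3 v1=F4 downbeat P4
bar 4: v0=D3 v1=B3 downbeat M6
bar 5: v0=E3 v1=B3 downbeat P5
bar 6: v0=D3 v1=F3 downbeat m3
bar 7: v0=D3 v1=B3 downbeat M6
bar 8: v0=E3 v1=E4 downbeat P8
  -> R4 @ bar 3 tick 0 v(0, 1): C3/F4 P4 untreated
  -> R7 @ bar 4 tick 0 v(1,): F4->B3 leap 6st
  -> R7 @ bar 6 tick 0 v(1,): B3->F3 leap 6st
  -> R7 @ bar 7 tick 0 v(1,): F3->B3 leap 6st
  -> R2 @ bar 8 tick 0 v(0, 1): D3/B3 M6 -> E3/E4 P8 similar

(3, 0, R4, (0, 1))
(4, 0, R7, (1,))
(6, 0, R7, (1,))
(7, 0, R7, (1,))
(8, 0, R2, (0, 1))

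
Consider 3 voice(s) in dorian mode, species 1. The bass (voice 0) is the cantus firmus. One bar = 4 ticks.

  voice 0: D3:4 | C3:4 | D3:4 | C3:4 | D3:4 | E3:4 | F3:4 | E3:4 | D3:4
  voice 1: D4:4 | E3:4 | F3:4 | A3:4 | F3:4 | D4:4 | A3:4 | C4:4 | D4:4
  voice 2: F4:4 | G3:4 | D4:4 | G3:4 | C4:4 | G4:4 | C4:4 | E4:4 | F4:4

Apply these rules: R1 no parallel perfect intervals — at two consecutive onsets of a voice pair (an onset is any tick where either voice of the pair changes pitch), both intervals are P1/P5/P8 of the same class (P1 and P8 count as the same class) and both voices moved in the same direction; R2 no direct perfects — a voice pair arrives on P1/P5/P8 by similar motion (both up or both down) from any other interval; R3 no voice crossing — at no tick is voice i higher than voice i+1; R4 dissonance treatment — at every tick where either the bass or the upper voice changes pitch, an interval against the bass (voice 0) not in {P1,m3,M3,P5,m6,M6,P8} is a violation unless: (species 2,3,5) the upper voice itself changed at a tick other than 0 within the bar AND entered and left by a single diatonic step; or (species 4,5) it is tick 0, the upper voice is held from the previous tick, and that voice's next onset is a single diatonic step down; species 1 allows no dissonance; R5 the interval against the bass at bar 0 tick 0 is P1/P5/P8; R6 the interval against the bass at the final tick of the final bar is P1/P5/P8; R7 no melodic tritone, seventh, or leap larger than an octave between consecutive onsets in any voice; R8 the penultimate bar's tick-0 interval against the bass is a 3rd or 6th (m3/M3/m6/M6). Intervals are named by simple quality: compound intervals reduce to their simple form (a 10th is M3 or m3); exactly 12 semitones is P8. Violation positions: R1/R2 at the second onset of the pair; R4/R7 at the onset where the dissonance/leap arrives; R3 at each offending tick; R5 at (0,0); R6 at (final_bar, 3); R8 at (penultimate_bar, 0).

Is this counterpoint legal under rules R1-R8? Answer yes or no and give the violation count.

No (14 violations)

bar 0: v0=D3 v1=D4 v2=F4 (m3)
bar 1: v0=C3 v1=E3 v2=G3 (P5)
bar 2: v0=D3 v1=F3 v2=D4 (P8)
bar 3: v0=C3 v1=A3 v2=G3 (P5)
bar 4: v0=D3 v1=F3 v2=C4 (m7)
bar 5: v0=E3 v1=D4 v2=G4 (m3)
bar 6: v0=F3 v1=A3 v2=C4 (P5)
bar 7: v0=E3 v1=C4 v2=E4 (P8)
bar 8: v0=D3 v1=D4 v2=F4 (m3)
  R5 @ bar0.0: opens on m3
  R2 @ bar1.0: D3/F4 m3 -> C3/G3 P5 similar
  R7 @ bar1.0: D4->E3 leap 10st
  R7 @ bar1.0: F4->G3 leap 10st
  R2 @ bar2.0: C3/G3 P5 -> D3/D4 P8 similar
  R2 @ bar3.0: D3/D4 P8 -> C3/G3 P5 similar
  R3 @ bar3.0: A3 above G3
  R3 @ bar3.1: A3 above G3
  R3 @ bar3.2: A3 above G3
  R3 @ bar3.3: A3 above G3
  R4 @ bar4.0: D3/C4 m7 untreated
  R4 @ bar5.0: E3/D4 m7 untreated
  R8 @ bar7.0: penult P8 not 3rd/6th
  R6 @ bar8.3: closes on m3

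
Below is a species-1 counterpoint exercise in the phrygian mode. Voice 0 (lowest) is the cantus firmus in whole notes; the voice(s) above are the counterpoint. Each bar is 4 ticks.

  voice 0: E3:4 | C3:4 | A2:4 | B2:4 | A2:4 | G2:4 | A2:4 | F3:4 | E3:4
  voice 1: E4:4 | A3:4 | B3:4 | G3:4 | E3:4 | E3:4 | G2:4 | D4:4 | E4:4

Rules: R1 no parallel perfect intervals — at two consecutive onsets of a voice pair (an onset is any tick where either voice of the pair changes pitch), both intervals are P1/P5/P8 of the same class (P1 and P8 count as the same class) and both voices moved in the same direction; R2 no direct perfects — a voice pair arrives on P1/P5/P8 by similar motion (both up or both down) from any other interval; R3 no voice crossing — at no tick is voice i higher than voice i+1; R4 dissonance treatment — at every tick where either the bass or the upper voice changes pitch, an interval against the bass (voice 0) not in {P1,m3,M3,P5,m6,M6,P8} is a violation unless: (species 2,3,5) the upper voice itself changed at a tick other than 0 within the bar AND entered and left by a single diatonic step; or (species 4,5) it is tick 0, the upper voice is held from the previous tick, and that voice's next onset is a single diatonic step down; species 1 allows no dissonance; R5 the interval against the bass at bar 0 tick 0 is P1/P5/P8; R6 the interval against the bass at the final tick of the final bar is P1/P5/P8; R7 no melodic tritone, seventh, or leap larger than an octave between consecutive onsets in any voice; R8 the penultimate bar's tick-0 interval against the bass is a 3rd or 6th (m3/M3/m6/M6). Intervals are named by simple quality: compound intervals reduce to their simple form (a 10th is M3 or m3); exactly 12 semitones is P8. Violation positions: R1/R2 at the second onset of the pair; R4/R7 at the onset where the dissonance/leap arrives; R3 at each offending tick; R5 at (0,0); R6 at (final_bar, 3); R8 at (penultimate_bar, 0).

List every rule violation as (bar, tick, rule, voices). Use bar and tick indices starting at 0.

(2, 0, R4, (0, 1))
(4, 0, R2, (0, 1))
(6, 0, R3, (0, 1))
(6, 0, R4, (0, 1))
(6, 1, R3, (0, 1))
(6, 2, R3, (0, 1))
(6, 3, R3, (0, 1))
(7, 0, R7, (1,))

bar 0: v0=E3 v1=E4 downbeat P8
bar 1: v0=C3 v1=A3 downbeat M6
bar 2: v0=A2 v1=B3 downbeat M2
bar 3: v0=B2 v1=G3 downbeat m6
bar 4: v0=A2 v1=E3 downbeat P5
bar 5: v0=G2 v1=E3 downbeat M6
bar 6: v0=A2 v1=G2 downbeat M2
bar 7: v0=F3 v1=D4 downbeat M6
bar 8: v0=E3 v1=E4 downbeat P8
  -> R4 @ bar 2 tick 0 v(0, 1): A2/B3 M2 untreated
  -> R2 @ bar 4 tick 0 v(0, 1): B2/G3 m6 -> A2/E3 P5 similar
  -> R3 @ bar 6 tick 0 v(0, 1): A2 above G2
  -> R4 @ bar 6 tick 0 v(0, 1): A2/G2 M2 untreated
  -> R3 @ bar 6 tick 1 v(0, 1): A2 above G2
  -> R3 @ bar 6 tick 2 v(0, 1): A2 above G2
  -> R3 @ bar 6 tick 3 v(0, 1): A2 above G2
  -> R7 @ bar 7 tick 0 v(1,): G2->D4 leap 19st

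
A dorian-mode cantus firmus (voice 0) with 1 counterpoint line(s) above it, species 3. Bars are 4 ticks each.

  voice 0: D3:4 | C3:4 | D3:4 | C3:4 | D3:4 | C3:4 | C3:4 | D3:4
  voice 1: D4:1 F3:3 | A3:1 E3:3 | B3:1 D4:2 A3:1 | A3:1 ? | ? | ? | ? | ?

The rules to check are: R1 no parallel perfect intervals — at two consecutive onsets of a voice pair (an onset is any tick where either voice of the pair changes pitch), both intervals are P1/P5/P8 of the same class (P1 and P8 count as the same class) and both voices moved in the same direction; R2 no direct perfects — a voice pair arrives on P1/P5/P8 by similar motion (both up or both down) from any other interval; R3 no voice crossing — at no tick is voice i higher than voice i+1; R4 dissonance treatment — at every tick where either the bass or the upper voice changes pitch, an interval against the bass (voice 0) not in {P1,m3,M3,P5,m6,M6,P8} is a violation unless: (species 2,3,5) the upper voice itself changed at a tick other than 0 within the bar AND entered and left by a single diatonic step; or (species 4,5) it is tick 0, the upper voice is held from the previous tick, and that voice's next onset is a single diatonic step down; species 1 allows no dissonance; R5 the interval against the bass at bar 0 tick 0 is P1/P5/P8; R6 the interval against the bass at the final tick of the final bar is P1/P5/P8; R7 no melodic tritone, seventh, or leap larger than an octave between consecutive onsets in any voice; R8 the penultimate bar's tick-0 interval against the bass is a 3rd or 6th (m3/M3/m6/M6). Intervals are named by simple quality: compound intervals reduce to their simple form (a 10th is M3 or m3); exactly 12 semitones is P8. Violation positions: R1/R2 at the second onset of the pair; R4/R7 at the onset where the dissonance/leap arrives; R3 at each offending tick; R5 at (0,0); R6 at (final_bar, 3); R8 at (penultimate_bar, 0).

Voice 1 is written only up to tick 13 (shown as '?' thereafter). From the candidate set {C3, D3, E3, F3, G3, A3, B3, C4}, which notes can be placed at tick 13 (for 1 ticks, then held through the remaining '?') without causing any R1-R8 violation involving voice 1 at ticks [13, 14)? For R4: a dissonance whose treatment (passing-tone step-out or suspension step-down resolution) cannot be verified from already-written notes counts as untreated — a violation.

{A3, C3, C4, E3, G3}

C3: legal
D3: violates R4
E3: legal
F3: violates R4
G3: legal
A3: legal
B3: violates R4
C4: legal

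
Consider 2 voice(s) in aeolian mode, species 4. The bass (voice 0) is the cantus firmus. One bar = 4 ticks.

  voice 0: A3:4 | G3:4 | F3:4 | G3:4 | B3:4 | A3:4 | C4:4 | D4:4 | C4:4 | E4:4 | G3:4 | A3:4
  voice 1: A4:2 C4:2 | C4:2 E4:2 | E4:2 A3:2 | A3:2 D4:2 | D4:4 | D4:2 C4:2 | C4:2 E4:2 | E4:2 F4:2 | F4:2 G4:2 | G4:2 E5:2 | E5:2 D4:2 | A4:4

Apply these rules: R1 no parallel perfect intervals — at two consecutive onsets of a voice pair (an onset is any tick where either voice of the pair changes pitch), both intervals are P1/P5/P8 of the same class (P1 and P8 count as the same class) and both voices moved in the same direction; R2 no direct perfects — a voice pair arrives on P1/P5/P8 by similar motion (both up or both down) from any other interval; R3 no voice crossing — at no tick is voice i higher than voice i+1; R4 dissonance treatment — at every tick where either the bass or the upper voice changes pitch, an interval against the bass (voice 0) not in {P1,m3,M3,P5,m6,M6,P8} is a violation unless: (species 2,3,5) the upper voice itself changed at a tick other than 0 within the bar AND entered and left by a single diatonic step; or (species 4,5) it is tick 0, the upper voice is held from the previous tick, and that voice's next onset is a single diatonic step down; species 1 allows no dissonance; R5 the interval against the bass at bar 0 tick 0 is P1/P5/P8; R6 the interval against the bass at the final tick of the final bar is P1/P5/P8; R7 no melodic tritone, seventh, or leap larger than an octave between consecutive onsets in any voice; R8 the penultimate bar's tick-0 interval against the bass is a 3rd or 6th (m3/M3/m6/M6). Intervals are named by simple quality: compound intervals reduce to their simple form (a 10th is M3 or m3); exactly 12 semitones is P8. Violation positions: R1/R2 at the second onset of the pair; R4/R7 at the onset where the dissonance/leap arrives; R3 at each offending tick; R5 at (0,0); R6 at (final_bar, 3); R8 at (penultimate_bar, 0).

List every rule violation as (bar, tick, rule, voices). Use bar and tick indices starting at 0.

(1, 0, R4, (0, 1))
(2, 0, R4, (0, 1))
(3, 0, R4, (0, 1))
(7, 0, R4, (0, 1))
(8, 0, R4, (0, 1))
(10, 2, R7, (1,))
(11, 0, R2, (0, 1))

bar 0: v0=A3 v1=A4 downbeat P8
bar 1: v0=G3 v1=C4 downbeat P4
bar 2: v0=F3 v1=E4 downbeat M7
bar 3: v0=G3 v1=A3 downbeat M2
bar 4: v0=B3 v1=D4 downbeat m3
bar 5: v0=A3 v1=D4 downbeat P4
bar 6: v0=C4 v1=C4 downbeat P1
bar 7: v0=D4 v1=E4 downbeat M2
bar 8: v0=C4 v1=F4 downbeat P4
bar 9: v0=E4 v1=G4 downbeat m3
bar 10: v0=G3 v1=E5 downbeat M6
bar 11: v0=A3 v1=A4 downbeat P8
  -> R4 @ bar 1 tick 0 v(0, 1): G3/C4 P4 untreated
  -> R4 @ bar 2 tick 0 v(0, 1): F3/E4 M7 untreated
  -> R4 @ bar 3 tick 0 v(0, 1): G3/A3 M2 untreated
  -> R4 @ bar 7 tick 0 v(0, 1): D4/E4 M2 untreated
  -> R4 @ bar 8 tick 0 v(0, 1): C4/F4 P4 untreated
  -> R7 @ bar 10 tick 2 v(1,): E5->D4 leap 14st
  -> R2 @ bar 11 tick 0 v(0, 1): G3/D4 P5 -> A3/A4 P8 similar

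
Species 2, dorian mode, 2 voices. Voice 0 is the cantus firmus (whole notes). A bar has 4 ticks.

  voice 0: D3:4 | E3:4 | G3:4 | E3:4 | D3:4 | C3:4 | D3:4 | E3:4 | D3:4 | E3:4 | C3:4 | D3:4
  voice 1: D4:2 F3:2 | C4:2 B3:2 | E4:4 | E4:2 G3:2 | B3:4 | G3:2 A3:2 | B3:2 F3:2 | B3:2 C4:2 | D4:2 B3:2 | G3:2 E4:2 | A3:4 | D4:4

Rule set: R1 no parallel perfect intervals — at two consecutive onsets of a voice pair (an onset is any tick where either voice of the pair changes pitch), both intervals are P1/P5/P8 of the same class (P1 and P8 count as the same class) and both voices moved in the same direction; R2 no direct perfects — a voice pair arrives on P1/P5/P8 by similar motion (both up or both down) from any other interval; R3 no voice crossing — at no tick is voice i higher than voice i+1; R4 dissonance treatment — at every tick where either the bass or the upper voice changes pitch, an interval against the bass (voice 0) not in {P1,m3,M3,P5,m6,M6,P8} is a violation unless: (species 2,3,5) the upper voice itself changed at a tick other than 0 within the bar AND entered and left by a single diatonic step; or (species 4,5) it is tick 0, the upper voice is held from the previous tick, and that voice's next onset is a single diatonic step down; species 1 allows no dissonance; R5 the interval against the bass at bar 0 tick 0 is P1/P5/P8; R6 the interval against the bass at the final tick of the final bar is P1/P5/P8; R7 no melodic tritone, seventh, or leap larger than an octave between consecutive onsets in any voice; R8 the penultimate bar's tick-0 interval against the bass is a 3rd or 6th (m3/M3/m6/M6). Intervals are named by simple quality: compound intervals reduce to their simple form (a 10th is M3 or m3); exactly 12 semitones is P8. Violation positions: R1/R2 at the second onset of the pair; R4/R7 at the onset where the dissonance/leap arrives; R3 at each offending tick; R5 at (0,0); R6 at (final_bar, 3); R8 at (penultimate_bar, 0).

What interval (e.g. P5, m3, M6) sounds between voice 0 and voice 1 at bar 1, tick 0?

voice 0=E3 voice 1=C4 -> m6

m6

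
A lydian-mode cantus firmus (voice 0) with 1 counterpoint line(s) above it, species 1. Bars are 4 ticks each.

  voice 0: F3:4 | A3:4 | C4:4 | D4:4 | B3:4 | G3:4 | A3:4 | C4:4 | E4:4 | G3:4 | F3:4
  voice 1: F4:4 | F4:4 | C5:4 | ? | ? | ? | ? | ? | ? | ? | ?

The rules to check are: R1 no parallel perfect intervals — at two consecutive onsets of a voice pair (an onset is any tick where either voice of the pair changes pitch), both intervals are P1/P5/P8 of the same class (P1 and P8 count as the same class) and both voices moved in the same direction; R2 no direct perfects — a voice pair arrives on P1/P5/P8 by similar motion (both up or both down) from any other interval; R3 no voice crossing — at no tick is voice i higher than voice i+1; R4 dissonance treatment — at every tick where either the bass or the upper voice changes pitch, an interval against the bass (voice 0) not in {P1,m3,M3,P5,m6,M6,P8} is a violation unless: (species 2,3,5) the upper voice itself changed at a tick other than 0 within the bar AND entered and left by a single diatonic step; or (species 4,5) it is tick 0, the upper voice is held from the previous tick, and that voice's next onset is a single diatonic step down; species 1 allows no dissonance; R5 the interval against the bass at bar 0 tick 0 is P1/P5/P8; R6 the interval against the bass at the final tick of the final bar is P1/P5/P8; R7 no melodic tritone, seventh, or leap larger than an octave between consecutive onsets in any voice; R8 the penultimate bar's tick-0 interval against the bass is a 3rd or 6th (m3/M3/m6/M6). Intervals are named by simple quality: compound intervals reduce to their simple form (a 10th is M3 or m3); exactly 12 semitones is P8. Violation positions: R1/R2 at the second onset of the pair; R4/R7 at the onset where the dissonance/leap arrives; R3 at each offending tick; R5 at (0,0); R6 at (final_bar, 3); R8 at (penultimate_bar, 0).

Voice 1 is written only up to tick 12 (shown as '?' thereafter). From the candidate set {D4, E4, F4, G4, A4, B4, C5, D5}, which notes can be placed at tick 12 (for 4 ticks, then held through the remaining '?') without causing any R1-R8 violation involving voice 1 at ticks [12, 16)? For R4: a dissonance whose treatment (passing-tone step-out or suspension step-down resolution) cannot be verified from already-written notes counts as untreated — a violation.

{A4, B4, F4}

D4: violates R7
E4: violates R4
F4: legal
G4: violates R4
A4: legal
B4: legal
C5: violates R4
D5: violates R1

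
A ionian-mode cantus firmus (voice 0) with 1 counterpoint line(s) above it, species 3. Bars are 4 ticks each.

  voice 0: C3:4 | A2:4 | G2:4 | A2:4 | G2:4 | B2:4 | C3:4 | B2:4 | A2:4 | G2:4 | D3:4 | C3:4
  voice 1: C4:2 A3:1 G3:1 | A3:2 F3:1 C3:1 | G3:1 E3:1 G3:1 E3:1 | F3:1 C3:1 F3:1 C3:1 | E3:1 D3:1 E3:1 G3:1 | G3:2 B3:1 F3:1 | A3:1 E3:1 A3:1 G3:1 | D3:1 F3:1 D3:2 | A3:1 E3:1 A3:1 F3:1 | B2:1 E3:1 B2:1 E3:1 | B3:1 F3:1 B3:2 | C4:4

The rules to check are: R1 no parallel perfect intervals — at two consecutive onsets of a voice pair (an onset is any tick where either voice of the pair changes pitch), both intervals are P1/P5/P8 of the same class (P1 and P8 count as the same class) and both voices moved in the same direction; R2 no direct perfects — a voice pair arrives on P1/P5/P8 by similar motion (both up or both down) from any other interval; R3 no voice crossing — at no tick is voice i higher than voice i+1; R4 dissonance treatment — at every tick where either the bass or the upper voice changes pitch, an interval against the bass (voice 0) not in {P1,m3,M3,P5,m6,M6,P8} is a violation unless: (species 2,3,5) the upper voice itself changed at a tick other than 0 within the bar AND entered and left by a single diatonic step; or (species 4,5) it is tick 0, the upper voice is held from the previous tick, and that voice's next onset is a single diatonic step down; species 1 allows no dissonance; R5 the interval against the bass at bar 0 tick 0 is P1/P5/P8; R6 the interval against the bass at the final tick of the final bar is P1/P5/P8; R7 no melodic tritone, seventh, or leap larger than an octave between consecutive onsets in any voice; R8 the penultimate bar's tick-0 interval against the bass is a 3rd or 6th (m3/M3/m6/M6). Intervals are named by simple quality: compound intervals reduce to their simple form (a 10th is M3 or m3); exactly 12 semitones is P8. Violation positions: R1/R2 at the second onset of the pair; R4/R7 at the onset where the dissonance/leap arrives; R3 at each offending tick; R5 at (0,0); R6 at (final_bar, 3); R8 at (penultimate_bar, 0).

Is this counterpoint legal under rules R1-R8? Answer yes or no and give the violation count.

No (6 violations)

bar 0: v0=C3 v1=C4 (P8)
bar 1: v0=A2 v1=A3 (P8)
bar 2: v0=G2 v1=G3 (P8)
bar 3: v0=A2 v1=F3 (m6)
bar 4: v0=G2 v1=E3 (M6)
bar 5: v0=B2 v1=G3 (m6)
bar 6: v0=C3 v1=A3 (M6)
bar 7: v0=B2 v1=D3 (m3)
bar 8: v0=A2 v1=A3 (P8)
bar 9: v0=G2 v1=B2 (M3)
bar 10: v0=D3 v1=B3 (M6)
bar 11: v0=C3 v1=C4 (P8)
  R4 @ bar5.3: B2/F3 TT untreated
  R7 @ bar5.3: B3->F3 leap 6st
  R4 @ bar7.1: B2/F3 TT untreated
  R7 @ bar9.0: F3->B2 leap 6st
  R7 @ bar10.1: B3->F3 leap 6st
  R7 @ bar10.2: F3->B3 leap 6st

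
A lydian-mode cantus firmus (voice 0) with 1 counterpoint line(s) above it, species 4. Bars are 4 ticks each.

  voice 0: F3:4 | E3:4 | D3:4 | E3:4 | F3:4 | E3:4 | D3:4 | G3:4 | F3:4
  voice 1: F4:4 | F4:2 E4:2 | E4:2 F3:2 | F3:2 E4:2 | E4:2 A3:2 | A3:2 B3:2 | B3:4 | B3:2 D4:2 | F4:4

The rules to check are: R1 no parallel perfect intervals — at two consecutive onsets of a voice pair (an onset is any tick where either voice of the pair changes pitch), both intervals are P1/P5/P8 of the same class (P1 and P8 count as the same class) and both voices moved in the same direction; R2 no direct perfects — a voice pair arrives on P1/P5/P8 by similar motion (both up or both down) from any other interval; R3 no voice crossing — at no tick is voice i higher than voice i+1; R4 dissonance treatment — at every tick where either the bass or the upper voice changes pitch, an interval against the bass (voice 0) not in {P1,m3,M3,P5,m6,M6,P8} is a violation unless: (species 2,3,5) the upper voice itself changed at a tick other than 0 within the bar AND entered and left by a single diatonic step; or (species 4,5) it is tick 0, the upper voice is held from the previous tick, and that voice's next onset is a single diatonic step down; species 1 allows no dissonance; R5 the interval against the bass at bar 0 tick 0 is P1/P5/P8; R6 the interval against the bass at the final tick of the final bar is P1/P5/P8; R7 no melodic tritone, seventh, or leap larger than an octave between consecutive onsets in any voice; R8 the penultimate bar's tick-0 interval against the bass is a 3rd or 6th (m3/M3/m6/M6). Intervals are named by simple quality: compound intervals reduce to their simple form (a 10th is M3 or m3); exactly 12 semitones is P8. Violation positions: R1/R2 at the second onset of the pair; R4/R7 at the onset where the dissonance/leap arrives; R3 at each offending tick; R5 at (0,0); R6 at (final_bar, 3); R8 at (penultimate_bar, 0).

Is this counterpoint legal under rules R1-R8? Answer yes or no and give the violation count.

No (6 violations)

bar 0: v0=F3 v1=F4 (P8)
bar 1: v0=E3 v1=F4 (m2)
bar 2: v0=D3 v1=E4 (M2)
bar 3: v0=E3 v1=F3 (m2)
bar 4: v0=F3 v1=E4 (M7)
bar 5: v0=E3 v1=A3 (P4)
bar 6: v0=D3 v1=B3 (M6)
bar 7: v0=G3 v1=B3 (M3)
bar 8: v0=F3 v1=F4 (P8)
  R4 @ bar2.0: D3/E4 M2 untreated
  R7 @ bar2.2: E4->F3 leap 11st
  R4 @ bar3.0: E3/F3 m2 untreated
  R7 @ bar3.2: F3->E4 leap 11st
  R4 @ bar4.0: F3/E4 M7 untreated
  R4 @ bar5.0: E3/A3 P4 untreated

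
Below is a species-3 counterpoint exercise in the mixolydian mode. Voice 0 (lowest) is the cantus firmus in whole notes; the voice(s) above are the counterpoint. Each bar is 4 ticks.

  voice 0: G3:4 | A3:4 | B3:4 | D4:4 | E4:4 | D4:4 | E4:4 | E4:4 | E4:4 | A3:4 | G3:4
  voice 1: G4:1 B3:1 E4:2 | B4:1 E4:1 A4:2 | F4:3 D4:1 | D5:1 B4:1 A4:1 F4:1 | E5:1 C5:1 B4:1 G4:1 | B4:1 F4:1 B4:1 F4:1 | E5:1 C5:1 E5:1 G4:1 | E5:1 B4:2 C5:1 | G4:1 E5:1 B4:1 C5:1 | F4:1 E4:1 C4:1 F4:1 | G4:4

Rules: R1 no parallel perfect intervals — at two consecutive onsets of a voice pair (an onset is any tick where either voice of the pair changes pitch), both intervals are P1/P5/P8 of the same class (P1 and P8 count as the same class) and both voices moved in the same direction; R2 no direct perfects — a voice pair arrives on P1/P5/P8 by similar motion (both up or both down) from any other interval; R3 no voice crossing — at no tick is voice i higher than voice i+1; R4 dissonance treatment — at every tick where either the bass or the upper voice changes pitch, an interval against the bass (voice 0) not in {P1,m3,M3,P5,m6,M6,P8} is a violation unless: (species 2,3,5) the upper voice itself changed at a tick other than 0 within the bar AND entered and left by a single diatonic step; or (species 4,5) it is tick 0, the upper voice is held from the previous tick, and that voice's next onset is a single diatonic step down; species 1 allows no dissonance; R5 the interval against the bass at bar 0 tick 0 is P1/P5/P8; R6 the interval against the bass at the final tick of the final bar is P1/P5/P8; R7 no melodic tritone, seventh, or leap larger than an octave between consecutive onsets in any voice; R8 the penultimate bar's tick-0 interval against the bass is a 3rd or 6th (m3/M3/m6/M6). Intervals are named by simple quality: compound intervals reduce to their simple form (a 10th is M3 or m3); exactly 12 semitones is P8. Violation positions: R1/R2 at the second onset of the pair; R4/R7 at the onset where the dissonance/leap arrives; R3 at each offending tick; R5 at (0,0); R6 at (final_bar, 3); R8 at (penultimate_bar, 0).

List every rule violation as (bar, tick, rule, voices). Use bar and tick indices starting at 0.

bar 0: v0=G3 v1=G4 downbeat P8
bar 1: v0=A3 v1=B4 downbeat M2
bar 2: v0=B3 v1=F4 downbeat TT
bar 3: v0=D4 v1=D5 downbeat P8
bar 4: v0=E4 v1=E5 downbeat P8
bar 5: v0=D4 v1=B4 downbeat M6
bar 6: v0=E4 v1=E5 downbeat P8
bar 7: v0=E4 v1=E5 downbeat P8
bar 8: v0=E4 v1=G4 downbeat m3
bar 9: v0=A3 v1=F4 downbeat m6
bar 10: v0=G3 v1=G4 downbeat P8
  -> R4 @ bar 1 tick 0 v(0, 1): A3/B4 M2 untreated
  -> R4 @ bar 2 tick 0 v(0, 1): B3/F4 TT untreated
  -> R2 @ bar 3 tick 0 v(0, 1): B3/D4 m3 -> D4/D5 P8 similar
  -> R2 @ bar 4 tick 0 v(0, 1): D4/F4 m3 -> E4/E5 P8 similar
  -> R7 @ bar 4 tick 0 v(1,): F4->E5 leap 11st
  -> R7 @ bar 5 tick 1 v(1,): B4->F4 leap 6st
  -> R7 @ bar 5 tick 2 v(1,): F4->B4 leap 6st
  -> R7 @ bar 5 tick 3 v(1,): B4->F4 leap 6st
  -> R2 @ bar 6 tick 0 v(0, 1): D4/F4 m3 -> E4/E5 P8 similar
  -> R7 @ bar 6 tick 0 v(1,): F4->E5 leap 11st

(1, 0, R4, (0, 1))
(2, 0, R4, (0, 1))
(3, 0, R2, (0, 1))
(4, 0, R2, (0, 1))
(4, 0, R7, (1,))
(5, 1, R7, (1,))
(5, 2, R7, (1,))
(5, 3, R7, (1,))
(6, 0, R2, (0, 1))
(6, 0, R7, (1,))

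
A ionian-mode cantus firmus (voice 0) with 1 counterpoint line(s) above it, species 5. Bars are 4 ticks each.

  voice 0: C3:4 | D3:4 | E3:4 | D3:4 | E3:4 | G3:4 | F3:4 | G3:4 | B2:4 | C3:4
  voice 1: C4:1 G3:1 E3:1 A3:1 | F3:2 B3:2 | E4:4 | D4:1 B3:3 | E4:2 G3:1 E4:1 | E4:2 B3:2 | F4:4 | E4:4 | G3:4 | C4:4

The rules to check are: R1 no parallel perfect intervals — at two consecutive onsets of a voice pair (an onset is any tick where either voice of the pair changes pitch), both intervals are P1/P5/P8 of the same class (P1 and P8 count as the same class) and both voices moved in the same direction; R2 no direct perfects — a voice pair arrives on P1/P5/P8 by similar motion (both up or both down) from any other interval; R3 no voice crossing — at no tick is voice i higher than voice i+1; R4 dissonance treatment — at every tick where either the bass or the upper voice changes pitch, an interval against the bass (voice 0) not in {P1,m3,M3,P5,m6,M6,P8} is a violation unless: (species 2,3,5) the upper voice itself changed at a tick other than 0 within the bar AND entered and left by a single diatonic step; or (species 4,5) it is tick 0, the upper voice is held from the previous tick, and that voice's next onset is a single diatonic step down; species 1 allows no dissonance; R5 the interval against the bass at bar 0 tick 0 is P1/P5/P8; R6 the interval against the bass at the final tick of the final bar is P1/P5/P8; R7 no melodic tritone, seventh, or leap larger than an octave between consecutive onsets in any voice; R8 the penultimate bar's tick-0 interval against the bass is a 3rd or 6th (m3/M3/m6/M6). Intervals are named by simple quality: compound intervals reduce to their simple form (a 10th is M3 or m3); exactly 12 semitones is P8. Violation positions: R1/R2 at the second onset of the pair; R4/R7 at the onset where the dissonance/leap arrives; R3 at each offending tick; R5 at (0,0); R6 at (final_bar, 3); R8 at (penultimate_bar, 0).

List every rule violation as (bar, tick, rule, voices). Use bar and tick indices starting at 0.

bar 0: v0=C3 v1=C4 downbeat P8
bar 1: v0=D3 v1=F3 downbeat m3
bar 2: v0=E3 v1=E4 downbeat P8
bar 3: v0=D3 v1=D4 downbeat P8
bar 4: v0=E3 v1=E4 downbeat P8
bar 5: v0=G3 v1=E4 downbeat M6
bar 6: v0=F3 v1=F4 downbeat P8
bar 7: v0=G3 v1=E4 downbeat M6
bar 8: v0=B2 v1=G3 downbeat m6
bar 9: v0=C3 v1=C4 downbeat P8
  -> R7 @ bar 1 tick 2 v(1,): F3->B3 leap 6st
  -> R2 @ bar 2 tick 0 v(0, 1): D3/B3 M6 -> E3/E4 P8 similar
  -> R1 @ bar 3 tick 0 v(0, 1): E3/E4 P8 -> D3/D4 P8 similar
  -> R2 @ bar 4 tick 0 v(0, 1): D3/B3 M6 -> E3/E4 P8 similar
  -> R7 @ bar 6 tick 0 v(1,): B3->F4 leap 6st
  -> R2 @ bar 9 tick 0 v(0, 1): B2/G3 m6 -> C3/C4 P8 similar

(1, 2, R7, (1,))
(2, 0, R2, (0, 1))
(3, 0, R1, (0, 1))
(4, 0, R2, (0, 1))
(6, 0, R7, (1,))
(9, 0, R2, (0, 1))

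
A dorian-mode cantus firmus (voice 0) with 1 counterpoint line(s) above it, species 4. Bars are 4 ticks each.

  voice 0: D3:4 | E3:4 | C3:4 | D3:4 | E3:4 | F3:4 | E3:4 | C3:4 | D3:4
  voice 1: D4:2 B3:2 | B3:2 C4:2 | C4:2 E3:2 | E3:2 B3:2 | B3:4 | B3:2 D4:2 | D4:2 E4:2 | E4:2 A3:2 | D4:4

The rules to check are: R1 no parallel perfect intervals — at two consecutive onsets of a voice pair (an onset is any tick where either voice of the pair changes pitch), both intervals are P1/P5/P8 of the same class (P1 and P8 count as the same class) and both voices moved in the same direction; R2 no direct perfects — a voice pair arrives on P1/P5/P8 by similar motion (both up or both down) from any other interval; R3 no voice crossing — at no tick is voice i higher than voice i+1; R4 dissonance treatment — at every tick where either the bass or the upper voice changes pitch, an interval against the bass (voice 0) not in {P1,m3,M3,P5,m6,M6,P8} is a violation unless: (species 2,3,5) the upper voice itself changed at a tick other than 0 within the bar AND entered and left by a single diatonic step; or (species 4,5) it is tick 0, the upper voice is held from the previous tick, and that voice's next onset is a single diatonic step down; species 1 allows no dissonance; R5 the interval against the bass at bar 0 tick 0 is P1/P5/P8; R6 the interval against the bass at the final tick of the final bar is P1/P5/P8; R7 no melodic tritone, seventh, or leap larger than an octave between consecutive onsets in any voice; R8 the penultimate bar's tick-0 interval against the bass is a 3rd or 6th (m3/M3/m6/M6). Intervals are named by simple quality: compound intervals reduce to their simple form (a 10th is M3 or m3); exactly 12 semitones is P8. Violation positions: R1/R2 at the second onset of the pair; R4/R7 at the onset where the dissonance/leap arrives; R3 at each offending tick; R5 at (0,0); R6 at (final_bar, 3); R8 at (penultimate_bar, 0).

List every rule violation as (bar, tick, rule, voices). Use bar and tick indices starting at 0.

(3, 0, R4, (0, 1))
(5, 0, R4, (0, 1))
(6, 0, R4, (0, 1))
(8, 0, R2, (0, 1))

bar 0: v0=D3 v1=D4 downbeat P8
bar 1: v0=E3 v1=B3 downbeat P5
bar 2: v0=C3 v1=C4 downbeat P8
bar 3: v0=D3 v1=E3 downbeat M2
bar 4: v0=E3 v1=B3 downbeat P5
bar 5: v0=F3 v1=B3 downbeat TT
bar 6: v0=E3 v1=D4 downbeat m7
bar 7: v0=C3 v1=E4 downbeat M3
bar 8: v0=D3 v1=D4 downbeat P8
  -> R4 @ bar 3 tick 0 v(0, 1): D3/E3 M2 untreated
  -> R4 @ bar 5 tick 0 v(0, 1): F3/B3 TT untreated
  -> R4 @ bar 6 tick 0 v(0, 1): E3/D4 m7 untreated
  -> R2 @ bar 8 tick 0 v(0, 1): C3/A3 M6 -> D3/D4 P8 similar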